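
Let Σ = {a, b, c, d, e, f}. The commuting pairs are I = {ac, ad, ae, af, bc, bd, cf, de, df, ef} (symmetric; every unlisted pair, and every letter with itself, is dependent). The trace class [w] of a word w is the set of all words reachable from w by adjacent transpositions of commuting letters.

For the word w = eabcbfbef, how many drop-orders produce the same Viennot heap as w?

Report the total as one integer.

0(e) covers ∅
1(a) covers ∅
2(b) covers 0:e, 1:a
3(c) covers 0:e
4(b) covers 2:b
5(f) covers 4:b
6(b) covers 5:f
7(e) covers 3:c, 6:b
8(f) covers 6:b
floor of heap: 0:e, 1:a
completions by unplaced set U, small U first (add the entries for U minus each lowest piece of U):
  |U|=1: {7}:1  {8}:1
  |U|=2: {3,7}:1  {7,8}:2
  |U|=3: {3,7,8}:3  {6,7,8}:2
  |U|=4: {3,6,7,8}:5  {5,6,7,8}:2
  |U|=5: {3,5,6,7,8}:7  {4,5,6,7,8}:2
  |U|=6: {2,4,5,6,7,8}:2  {3,4,5,6,7,8}:9
  |U|=7: {1,2,4,5,6,7,8}:2  {2,3,4,5,6,7,8}:11
  start at 0(e): 13
  start at 1(a): 11
sum over floor = 24

24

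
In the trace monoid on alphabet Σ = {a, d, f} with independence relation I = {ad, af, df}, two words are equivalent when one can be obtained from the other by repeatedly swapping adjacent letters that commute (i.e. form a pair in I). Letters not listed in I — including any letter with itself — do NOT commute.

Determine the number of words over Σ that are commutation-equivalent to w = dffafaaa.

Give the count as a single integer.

#0=d has no predecessor
#1=f has no predecessor
#2=f depends on [1:f]
#3=a has no predecessor
#4=f depends on [2:f]
#5=a depends on [3:a]
#6=a depends on [5:a]
#7=a depends on [6:a]
sources: [0:d, 1:f, 3:a]
N(rest) = Σ N(rest − s) over sources s of rest; N(one piece) = 1:
  size 1 → [0]=1  [4]=1  [7]=1
  size 2 → [0,4]=2  [0,7]=2  [2,4]=1  [4,7]=2  [6,7]=1
  size 3 → [0,2,4]=3  [0,4,7]=6  [0,6,7]=3  [1,2,4]=1  [2,4,7]=3  [4,6,7]=3  [5,6,7]=1
  size 4 → [0,1,2,4]=4  [0,2,4,7]=12  [0,4,6,7]=12  [0,5,6,7]=4  [1,2,4,7]=4  [2,4,6,7]=6  [3,5,6,7]=1  [4,5,6,7]=4
  size 5 → [0,1,2,4,7]=20  [0,2,4,6,7]=30  [0,3,5,6,7]=5  [0,4,5,6,7]=20  [1,2,4,6,7]=10  [2,4,5,6,7]=10  [3,4,5,6,7]=5
  size 6 → [0,1,2,4,6,7]=60  [0,2,4,5,6,7]=60  [0,3,4,5,6,7]=30  [1,2,4,5,6,7]=20  [2,3,4,5,6,7]=15
  first=0(d) contributes 35
  first=1(f) contributes 105
  first=3(a) contributes 140
|[w]| = 280

280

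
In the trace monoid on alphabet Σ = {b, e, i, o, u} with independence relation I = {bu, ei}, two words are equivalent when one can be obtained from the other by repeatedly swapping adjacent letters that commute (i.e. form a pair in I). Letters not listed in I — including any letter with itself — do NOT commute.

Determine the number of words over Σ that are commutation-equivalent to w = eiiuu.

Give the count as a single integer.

3

piece 0:e — minimal
piece 1:i — minimal
piece 2:i rests on {1:i}
piece 3:u rests on {0:e, 2:i}
piece 4:u rests on {3:u}
minimal pieces: {0:e, 1:i}
ways to finish when only these pieces remain (= sum over removing one remaining piece with nothing left below it):
  1 left: {4}→1
  2 left: {3,4}→1
  3 left: {0,3,4}→1  {2,3,4}→1
  placing 0:e first → 1 extensions
  placing 1:i first → 2 extensions
total linear extensions = 3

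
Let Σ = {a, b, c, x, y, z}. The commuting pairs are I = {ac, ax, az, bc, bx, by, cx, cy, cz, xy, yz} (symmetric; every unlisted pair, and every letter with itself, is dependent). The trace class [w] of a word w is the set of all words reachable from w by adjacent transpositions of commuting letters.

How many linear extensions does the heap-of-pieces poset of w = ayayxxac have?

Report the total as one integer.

drop 0:a onto floor
drop 1:y onto {0:a}
drop 2:a onto {1:y}
drop 3:y onto {2:a}
drop 4:x onto floor
drop 5:x onto {4:x}
drop 6:a onto {3:y}
drop 7:c onto floor
ground layer = {0:a, 4:x, 7:c}
drop-orders for the pieces not yet dropped (sum over which currently-grounded one goes next):
  1 to go: {5} 1  {6} 1  {7} 1
  2 to go: {3,6} 1  {4,5} 1  {5,6} 2  {5,7} 2  {6,7} 2
  3 to go: {2,3,6} 1  {3,5,6} 3  {3,6,7} 3  {4,5,6} 3  {4,5,7} 3  {5,6,7} 6
  4 to go: {1,2,3,6} 1  {2,3,5,6} 4  {2,3,6,7} 4  {3,4,5,6} 6  {3,5,6,7} 12  {4,5,6,7} 12
  5 to go: {0,1,2,3,6} 1  {1,2,3,5,6} 5  {1,2,3,6,7} 5  {2,3,4,5,6} 10  {2,3,5,6,7} 20  {3,4,5,6,7} 30
  6 to go: {0,1,2,3,5,6} 6  {0,1,2,3,6,7} 6  {1,2,3,4,5,6} 15  {1,2,3,5,6,7} 30  {2,3,4,5,6,7} 60
  if 0:a drops first: 105 orders
  if 4:x drops first: 42 orders
  if 7:c drops first: 21 orders
heap linearizations: 168

168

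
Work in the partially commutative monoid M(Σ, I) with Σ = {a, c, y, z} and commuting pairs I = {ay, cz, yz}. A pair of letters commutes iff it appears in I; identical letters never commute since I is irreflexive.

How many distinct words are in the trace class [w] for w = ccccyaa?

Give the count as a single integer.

#0=c has no predecessor
#1=c depends on [0:c]
#2=c depends on [1:c]
#3=c depends on [2:c]
#4=y depends on [3:c]
#5=a depends on [3:c]
#6=a depends on [5:a]
sources: [0:c]
N(rest) = Σ N(rest − s) over sources s of rest; N(one piece) = 1:
  size 1 → [4]=1  [6]=1
  size 2 → [4,6]=2  [5,6]=1
  size 3 → [4,5,6]=3
  size 4 → [3,4,5,6]=3
  size 5 → [2,3,4,5,6]=3
  first=0(c) contributes 3

3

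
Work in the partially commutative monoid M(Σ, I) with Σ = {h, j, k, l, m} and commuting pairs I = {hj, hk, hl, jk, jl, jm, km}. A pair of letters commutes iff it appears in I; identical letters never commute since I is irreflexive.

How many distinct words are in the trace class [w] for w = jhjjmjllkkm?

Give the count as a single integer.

990

0(j) covers ∅
1(h) covers ∅
2(j) covers 0:j
3(j) covers 2:j
4(m) covers 1:h
5(j) covers 3:j
6(l) covers 4:m
7(l) covers 6:l
8(k) covers 7:l
9(k) covers 8:k
10(m) covers 7:l
floor of heap: 0:j, 1:h
completions by unplaced set U, small U first (add the entries for U minus each lowest piece of U):
  |U|=1: {5}:1  {9}:1  {10}:1
  |U|=2: {3,5}:1  {5,9}:2  {5,10}:2  {8,9}:1  {9,10}:2
  |U|=3: {2,3,5}:1  {3,5,9}:3  {3,5,10}:3  {5,8,9}:3  {5,9,10}:6  {8,9,10}:3
  |U|=4: {0,2,3,5}:1  {2,3,5,9}:4  {2,3,5,10}:4  {3,5,8,9}:6  {3,5,9,10}:12  {5,8,9,10}:12  {7,8,9,10}:3
  |U|=5: {0,2,3,5,9}:5  {0,2,3,5,10}:5  {2,3,5,8,9}:10  {2,3,5,9,10}:20  {3,5,8,9,10}:30  {5,7,8,9,10}:15  {6,7,8,9,10}:3
  |U|=6: {0,2,3,5,8,9}:15  {0,2,3,5,9,10}:30  {2,3,5,8,9,10}:60  {3,5,7,8,9,10}:45  {4,6,7,8,9,10}:3  {5,6,7,8,9,10}:18
  |U|=7: {0,2,3,5,8,9,10}:105  {1,4,6,7,8,9,10}:3  {2,3,5,7,8,9,10}:105  {3,5,6,7,8,9,10}:63  {4,5,6,7,8,9,10}:21
  |U|=8: {0,2,3,5,7,8,9,10}:210  {1,4,5,6,7,8,9,10}:24  {2,3,5,6,7,8,9,10}:168  {3,4,5,6,7,8,9,10}:84
  |U|=9: {0,2,3,5,6,7,8,9,10}:378  {1,3,4,5,6,7,8,9,10}:108  {2,3,4,5,6,7,8,9,10}:252
  start at 0(j): 360
  start at 1(h): 630
sum over floor = 990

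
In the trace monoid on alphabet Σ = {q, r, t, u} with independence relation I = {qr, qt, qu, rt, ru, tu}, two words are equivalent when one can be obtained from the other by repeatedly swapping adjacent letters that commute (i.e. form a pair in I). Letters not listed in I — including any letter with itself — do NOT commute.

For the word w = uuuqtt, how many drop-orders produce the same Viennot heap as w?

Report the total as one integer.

0(u) covers ∅
1(u) covers 0:u
2(u) covers 1:u
3(q) covers ∅
4(t) covers ∅
5(t) covers 4:t
floor of heap: 0:u, 3:q, 4:t
completions by unplaced set U, small U first (add the entries for U minus each lowest piece of U):
  |U|=1: {2}:1  {3}:1  {5}:1
  |U|=2: {1,2}:1  {2,3}:2  {2,5}:2  {3,5}:2  {4,5}:1
  |U|=3: {0,1,2}:1  {1,2,3}:3  {1,2,5}:3  {2,3,5}:6  {2,4,5}:3  {3,4,5}:3
  |U|=4: {0,1,2,3}:4  {0,1,2,5}:4  {1,2,3,5}:12  {1,2,4,5}:6  {2,3,4,5}:12
  start at 0(u): 30
  start at 3(q): 10
  start at 4(t): 20
sum over floor = 60

60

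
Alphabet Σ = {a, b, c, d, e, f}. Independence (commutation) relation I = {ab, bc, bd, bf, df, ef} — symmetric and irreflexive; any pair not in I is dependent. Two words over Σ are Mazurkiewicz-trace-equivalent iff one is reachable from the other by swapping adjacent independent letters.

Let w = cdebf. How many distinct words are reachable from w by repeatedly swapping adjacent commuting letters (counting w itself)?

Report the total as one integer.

#0=c has no predecessor
#1=d depends on [0:c]
#2=e depends on [1:d]
#3=b depends on [2:e]
#4=f depends on [0:c]
sources: [0:c]
N(rest) = Σ N(rest − s) over sources s of rest; N(one piece) = 1:
  size 1 → [3]=1  [4]=1
  size 2 → [2,3]=1  [3,4]=2
  size 3 → [1,2,3]=1  [2,3,4]=3
  first=0(c) contributes 4

4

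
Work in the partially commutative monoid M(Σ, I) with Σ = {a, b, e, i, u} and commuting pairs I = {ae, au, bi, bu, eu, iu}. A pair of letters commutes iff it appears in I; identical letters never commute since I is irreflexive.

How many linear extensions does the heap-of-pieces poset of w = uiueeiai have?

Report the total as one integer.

28

piece 0:u — minimal
piece 1:i — minimal
piece 2:u rests on {0:u}
piece 3:e rests on {1:i}
piece 4:e rests on {3:e}
piece 5:i rests on {4:e}
piece 6:a rests on {5:i}
piece 7:i rests on {6:a}
minimal pieces: {0:u, 1:i}
ways to finish when only these pieces remain (= sum over removing one remaining piece with nothing left below it):
  1 left: {2}→1  {7}→1
  2 left: {0,2}→1  {2,7}→2  {6,7}→1
  3 left: {0,2,7}→3  {2,6,7}→3  {5,6,7}→1
  4 left: {0,2,6,7}→6  {2,5,6,7}→4  {4,5,6,7}→1
  5 left: {0,2,5,6,7}→10  {2,4,5,6,7}→5  {3,4,5,6,7}→1
  6 left: {0,2,4,5,6,7}→15  {1,3,4,5,6,7}→1  {2,3,4,5,6,7}→6
  placing 0:u first → 7 extensions
  placing 1:i first → 21 extensions
total linear extensions = 28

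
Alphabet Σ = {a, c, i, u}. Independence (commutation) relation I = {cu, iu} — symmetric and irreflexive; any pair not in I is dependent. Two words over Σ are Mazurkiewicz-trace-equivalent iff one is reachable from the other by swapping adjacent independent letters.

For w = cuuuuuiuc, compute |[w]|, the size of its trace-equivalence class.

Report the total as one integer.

84

piece 0:c — minimal
piece 1:u — minimal
piece 2:u rests on {1:u}
piece 3:u rests on {2:u}
piece 4:u rests on {3:u}
piece 5:u rests on {4:u}
piece 6:i rests on {0:c}
piece 7:u rests on {5:u}
piece 8:c rests on {6:i}
minimal pieces: {0:c, 1:u}
ways to finish when only these pieces remain (= sum over removing one remaining piece with nothing left below it):
  1 left: {7}→1  {8}→1
  2 left: {5,7}→1  {6,8}→1  {7,8}→2
  3 left: {0,6,8}→1  {4,5,7}→1  {5,7,8}→3  {6,7,8}→3
  4 left: {0,6,7,8}→4  {3,4,5,7}→1  {4,5,7,8}→4  {5,6,7,8}→6
  5 left: {0,5,6,7,8}→10  {2,3,4,5,7}→1  {3,4,5,7,8}→5  {4,5,6,7,8}→10
  6 left: {0,4,5,6,7,8}→20  {1,2,3,4,5,7}→1  {2,3,4,5,7,8}→6  {3,4,5,6,7,8}→15
  7 left: {0,3,4,5,6,7,8}→35  {1,2,3,4,5,7,8}→7  {2,3,4,5,6,7,8}→21
  placing 0:c first → 28 extensions
  placing 1:u first → 56 extensions
total linear extensions = 84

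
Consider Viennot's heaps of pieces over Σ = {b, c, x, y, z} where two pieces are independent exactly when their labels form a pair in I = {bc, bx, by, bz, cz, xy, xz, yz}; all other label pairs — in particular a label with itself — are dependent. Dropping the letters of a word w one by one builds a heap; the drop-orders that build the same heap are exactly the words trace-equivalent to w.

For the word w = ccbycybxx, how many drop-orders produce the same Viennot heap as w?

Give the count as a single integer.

108

drop 0:c onto floor
drop 1:c onto {0:c}
drop 2:b onto floor
drop 3:y onto {1:c}
drop 4:c onto {3:y}
drop 5:y onto {4:c}
drop 6:b onto {2:b}
drop 7:x onto {4:c}
drop 8:x onto {7:x}
ground layer = {0:c, 2:b}
drop-orders for the pieces not yet dropped (sum over which currently-grounded one goes next):
  1 to go: {5} 1  {6} 1  {8} 1
  2 to go: {2,6} 1  {5,6} 2  {5,8} 2  {6,8} 2  {7,8} 1
  3 to go: {2,5,6} 3  {2,6,8} 3  {5,6,8} 6  {5,7,8} 3  {6,7,8} 3
  4 to go: {2,5,6,8} 12  {2,6,7,8} 6  {4,5,7,8} 3  {5,6,7,8} 12
  5 to go: {2,5,6,7,8} 30  {3,4,5,7,8} 3  {4,5,6,7,8} 15
  6 to go: {1,3,4,5,7,8} 3  {2,4,5,6,7,8} 45  {3,4,5,6,7,8} 18
  7 to go: {0,1,3,4,5,7,8} 3  {1,3,4,5,6,7,8} 21  {2,3,4,5,6,7,8} 63
  if 0:c drops first: 84 orders
  if 2:b drops first: 24 orders
heap linearizations: 108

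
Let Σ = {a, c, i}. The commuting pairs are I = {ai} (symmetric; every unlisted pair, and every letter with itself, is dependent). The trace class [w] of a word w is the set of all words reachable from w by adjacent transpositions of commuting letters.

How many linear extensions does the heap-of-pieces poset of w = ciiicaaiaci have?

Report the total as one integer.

4

drop 0:c onto floor
drop 1:i onto {0:c}
drop 2:i onto {1:i}
drop 3:i onto {2:i}
drop 4:c onto {3:i}
drop 5:a onto {4:c}
drop 6:a onto {5:a}
drop 7:i onto {4:c}
drop 8:a onto {6:a}
drop 9:c onto {7:i, 8:a}
drop 10:i onto {9:c}
ground layer = {0:c}
drop-orders for the pieces not yet dropped (sum over which currently-grounded one goes next):
  1 to go: {10} 1
  2 to go: {9,10} 1
  3 to go: {7,9,10} 1  {8,9,10} 1
  4 to go: {6,8,9,10} 1  {7,8,9,10} 2
  5 to go: {5,6,8,9,10} 1  {6,7,8,9,10} 3
  6 to go: {5,6,7,8,9,10} 4
  7 to go: {4,5,6,7,8,9,10} 4
  8 to go: {3,4,5,6,7,8,9,10} 4
  9 to go: {2,3,4,5,6,7,8,9,10} 4
  if 0:c drops first: 4 orders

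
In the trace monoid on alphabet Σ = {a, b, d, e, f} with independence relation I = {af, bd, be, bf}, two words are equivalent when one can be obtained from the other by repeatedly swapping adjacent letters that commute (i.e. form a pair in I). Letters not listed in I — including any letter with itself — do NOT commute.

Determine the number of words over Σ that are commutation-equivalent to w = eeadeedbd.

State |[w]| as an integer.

6

0(e) covers ∅
1(e) covers 0:e
2(a) covers 1:e
3(d) covers 2:a
4(e) covers 3:d
5(e) covers 4:e
6(d) covers 5:e
7(b) covers 2:a
8(d) covers 6:d
floor of heap: 0:e
completions by unplaced set U, small U first (add the entries for U minus each lowest piece of U):
  |U|=1: {7}:1  {8}:1
  |U|=2: {6,8}:1  {7,8}:2
  |U|=3: {5,6,8}:1  {6,7,8}:3
  |U|=4: {4,5,6,8}:1  {5,6,7,8}:4
  |U|=5: {3,4,5,6,8}:1  {4,5,6,7,8}:5
  |U|=6: {3,4,5,6,7,8}:6
  |U|=7: {2,3,4,5,6,7,8}:6
  start at 0(e): 6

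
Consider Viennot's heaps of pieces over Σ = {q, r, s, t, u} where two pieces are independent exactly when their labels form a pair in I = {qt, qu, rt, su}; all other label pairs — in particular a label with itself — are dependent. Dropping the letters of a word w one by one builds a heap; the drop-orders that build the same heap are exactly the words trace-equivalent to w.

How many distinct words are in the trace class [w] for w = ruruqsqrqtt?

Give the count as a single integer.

#0=r has no predecessor
#1=u depends on [0:r]
#2=r depends on [1:u]
#3=u depends on [2:r]
#4=q depends on [2:r]
#5=s depends on [4:q]
#6=q depends on [5:s]
#7=r depends on [3:u, 6:q]
#8=q depends on [7:r]
#9=t depends on [3:u, 5:s]
#10=t depends on [9:t]
sources: [0:r]
N(rest) = Σ N(rest − s) over sources s of rest; N(one piece) = 1:
  size 1 → [8]=1  [10]=1
  size 2 → [7,8]=1  [8,10]=2  [9,10]=1
  size 3 → [6,7,8]=1  [7,8,10]=3  [8,9,10]=3
  size 4 → [6,7,8,10]=4  [7,8,9,10]=6
  size 5 → [3,7,8,9,10]=6  [6,7,8,9,10]=10
  size 6 → [3,6,7,8,9,10]=16  [5,6,7,8,9,10]=10
  size 7 → [3,5,6,7,8,9,10]=26  [4,5,6,7,8,9,10]=10
  size 8 → [3,4,5,6,7,8,9,10]=36
  size 9 → [2,3,4,5,6,7,8,9,10]=36
  first=0(r) contributes 36

36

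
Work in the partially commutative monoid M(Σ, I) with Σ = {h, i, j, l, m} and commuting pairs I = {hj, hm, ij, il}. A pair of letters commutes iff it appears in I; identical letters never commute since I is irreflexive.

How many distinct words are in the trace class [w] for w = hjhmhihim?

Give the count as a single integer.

10

piece 0:h — minimal
piece 1:j — minimal
piece 2:h rests on {0:h}
piece 3:m rests on {1:j}
piece 4:h rests on {2:h}
piece 5:i rests on {3:m, 4:h}
piece 6:h rests on {5:i}
piece 7:i rests on {6:h}
piece 8:m rests on {7:i}
minimal pieces: {0:h, 1:j}
ways to finish when only these pieces remain (= sum over removing one remaining piece with nothing left below it):
  1 left: {8}→1
  2 left: {7,8}→1
  3 left: {6,7,8}→1
  4 left: {5,6,7,8}→1
  5 left: {3,5,6,7,8}→1  {4,5,6,7,8}→1
  6 left: {1,3,5,6,7,8}→1  {2,4,5,6,7,8}→1  {3,4,5,6,7,8}→2
  7 left: {0,2,4,5,6,7,8}→1  {1,3,4,5,6,7,8}→3  {2,3,4,5,6,7,8}→3
  placing 0:h first → 6 extensions
  placing 1:j first → 4 extensions
total linear extensions = 10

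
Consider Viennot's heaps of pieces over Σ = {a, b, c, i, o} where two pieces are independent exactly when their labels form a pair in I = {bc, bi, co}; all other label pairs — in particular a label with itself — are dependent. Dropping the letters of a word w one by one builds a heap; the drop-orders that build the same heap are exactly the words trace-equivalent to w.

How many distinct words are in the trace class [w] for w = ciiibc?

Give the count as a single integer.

6

0(c) covers ∅
1(i) covers 0:c
2(i) covers 1:i
3(i) covers 2:i
4(b) covers ∅
5(c) covers 3:i
floor of heap: 0:c, 4:b
completions by unplaced set U, small U first (add the entries for U minus each lowest piece of U):
  |U|=1: {4}:1  {5}:1
  |U|=2: {3,5}:1  {4,5}:2
  |U|=3: {2,3,5}:1  {3,4,5}:3
  |U|=4: {1,2,3,5}:1  {2,3,4,5}:4
  start at 0(c): 5
  start at 4(b): 1
sum over floor = 6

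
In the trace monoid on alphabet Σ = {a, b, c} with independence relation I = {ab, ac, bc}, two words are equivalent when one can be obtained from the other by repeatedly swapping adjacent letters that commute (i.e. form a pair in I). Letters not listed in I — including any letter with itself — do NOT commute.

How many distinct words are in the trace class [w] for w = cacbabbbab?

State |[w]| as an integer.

2520

piece 0:c — minimal
piece 1:a — minimal
piece 2:c rests on {0:c}
piece 3:b — minimal
piece 4:a rests on {1:a}
piece 5:b rests on {3:b}
piece 6:b rests on {5:b}
piece 7:b rests on {6:b}
piece 8:a rests on {4:a}
piece 9:b rests on {7:b}
minimal pieces: {0:c, 1:a, 3:b}
ways to finish when only these pieces remain (= sum over removing one remaining piece with nothing left below it):
  1 left: {2}→1  {8}→1  {9}→1
  2 left: {0,2}→1  {2,8}→2  {2,9}→2  {4,8}→1  {7,9}→1  {8,9}→2
  3 left: {0,2,8}→3  {0,2,9}→3  {1,4,8}→1  {2,4,8}→3  {2,7,9}→3  {2,8,9}→6  {4,8,9}→3  {6,7,9}→1  {7,8,9}→3
  4 left: {0,2,4,8}→6  {0,2,7,9}→6  {0,2,8,9}→12  {1,2,4,8}→4  {1,4,8,9}→4  {2,4,8,9}→12  {2,6,7,9}→4  {2,7,8,9}→12  {4,7,8,9}→6  {5,6,7,9}→1  {6,7,8,9}→4
  5 left: {0,1,2,4,8}→10  {0,2,4,8,9}→30  {0,2,6,7,9}→10  {0,2,7,8,9}→30  {1,2,4,8,9}→20  {1,4,7,8,9}→10  {2,4,7,8,9}→30  {2,5,6,7,9}→5  {2,6,7,8,9}→20  {3,5,6,7,9}→1  {4,6,7,8,9}→10  {5,6,7,8,9}→5
  6 left: {0,1,2,4,8,9}→60  {0,2,4,7,8,9}→90  {0,2,5,6,7,9}→15  {0,2,6,7,8,9}→60  {1,2,4,7,8,9}→60  {1,4,6,7,8,9}→20  {2,3,5,6,7,9}→6  {2,4,6,7,8,9}→60  {2,5,6,7,8,9}→30  {3,5,6,7,8,9}→6  {4,5,6,7,8,9}→15
  7 left: {0,1,2,4,7,8,9}→210  {0,2,3,5,6,7,9}→21  {0,2,4,6,7,8,9}→210  {0,2,5,6,7,8,9}→105  {1,2,4,6,7,8,9}→140  {1,4,5,6,7,8,9}→35  {2,3,5,6,7,8,9}→42  {2,4,5,6,7,8,9}→105  {3,4,5,6,7,8,9}→21
  8 left: {0,1,2,4,6,7,8,9}→560  {0,2,3,5,6,7,8,9}→168  {0,2,4,5,6,7,8,9}→420  {1,2,4,5,6,7,8,9}→280  {1,3,4,5,6,7,8,9}→56  {2,3,4,5,6,7,8,9}→168
  placing 0:c first → 504 extensions
  placing 1:a first → 756 extensions
  placing 3:b first → 1260 extensions
total linear extensions = 2520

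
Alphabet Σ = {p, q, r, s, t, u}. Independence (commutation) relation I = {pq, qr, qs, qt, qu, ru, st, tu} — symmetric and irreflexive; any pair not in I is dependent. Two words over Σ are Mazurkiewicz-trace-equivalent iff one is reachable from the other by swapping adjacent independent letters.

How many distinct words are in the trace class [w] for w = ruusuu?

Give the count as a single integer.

#0=r has no predecessor
#1=u has no predecessor
#2=u depends on [1:u]
#3=s depends on [0:r, 2:u]
#4=u depends on [3:s]
#5=u depends on [4:u]
sources: [0:r, 1:u]
N(rest) = Σ N(rest − s) over sources s of rest; N(one piece) = 1:
  size 1 → [5]=1
  size 2 → [4,5]=1
  size 3 → [3,4,5]=1
  size 4 → [0,3,4,5]=1  [2,3,4,5]=1
  first=0(r) contributes 1
  first=1(u) contributes 2
|[w]| = 3

3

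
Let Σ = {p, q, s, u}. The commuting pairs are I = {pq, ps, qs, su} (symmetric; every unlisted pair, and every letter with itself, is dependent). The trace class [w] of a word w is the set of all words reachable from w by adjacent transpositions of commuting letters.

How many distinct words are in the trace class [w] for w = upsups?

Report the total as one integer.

15

#0=u has no predecessor
#1=p depends on [0:u]
#2=s has no predecessor
#3=u depends on [1:p]
#4=p depends on [3:u]
#5=s depends on [2:s]
sources: [0:u, 2:s]
N(rest) = Σ N(rest − s) over sources s of rest; N(one piece) = 1:
  size 1 → [4]=1  [5]=1
  size 2 → [2,5]=1  [3,4]=1  [4,5]=2
  size 3 → [1,3,4]=1  [2,4,5]=3  [3,4,5]=3
  size 4 → [0,1,3,4]=1  [1,3,4,5]=4  [2,3,4,5]=6
  first=0(u) contributes 10
  first=2(s) contributes 5
|[w]| = 15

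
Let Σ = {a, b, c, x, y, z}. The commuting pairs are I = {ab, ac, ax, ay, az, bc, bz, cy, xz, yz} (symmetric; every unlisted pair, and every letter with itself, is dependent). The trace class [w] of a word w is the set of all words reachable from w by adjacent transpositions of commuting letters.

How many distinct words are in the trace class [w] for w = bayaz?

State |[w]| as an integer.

piece 0:b — minimal
piece 1:a — minimal
piece 2:y rests on {0:b}
piece 3:a rests on {1:a}
piece 4:z — minimal
minimal pieces: {0:b, 1:a, 4:z}
ways to finish when only these pieces remain (= sum over removing one remaining piece with nothing left below it):
  1 left: {2}→1  {3}→1  {4}→1
  2 left: {0,2}→1  {1,3}→1  {2,3}→2  {2,4}→2  {3,4}→2
  3 left: {0,2,3}→3  {0,2,4}→3  {1,2,3}→3  {1,3,4}→3  {2,3,4}→6
  placing 0:b first → 12 extensions
  placing 1:a first → 12 extensions
  placing 4:z first → 6 extensions
total linear extensions = 30

30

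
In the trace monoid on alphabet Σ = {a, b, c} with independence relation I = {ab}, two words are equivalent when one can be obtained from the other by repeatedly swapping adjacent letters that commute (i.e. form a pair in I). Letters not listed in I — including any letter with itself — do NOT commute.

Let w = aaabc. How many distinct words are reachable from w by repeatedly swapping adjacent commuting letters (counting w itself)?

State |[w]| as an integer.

4

0(a) covers ∅
1(a) covers 0:a
2(a) covers 1:a
3(b) covers ∅
4(c) covers 2:a, 3:b
floor of heap: 0:a, 3:b
completions by unplaced set U, small U first (add the entries for U minus each lowest piece of U):
  |U|=1: {4}:1
  |U|=2: {2,4}:1  {3,4}:1
  |U|=3: {1,2,4}:1  {2,3,4}:2
  start at 0(a): 3
  start at 3(b): 1
sum over floor = 4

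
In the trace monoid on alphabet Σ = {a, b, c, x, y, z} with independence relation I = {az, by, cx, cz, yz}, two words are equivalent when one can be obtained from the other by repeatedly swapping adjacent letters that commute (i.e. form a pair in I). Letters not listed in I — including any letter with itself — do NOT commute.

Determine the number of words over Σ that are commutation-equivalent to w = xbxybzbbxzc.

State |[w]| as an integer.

#0=x has no predecessor
#1=b depends on [0:x]
#2=x depends on [1:b]
#3=y depends on [2:x]
#4=b depends on [2:x]
#5=z depends on [4:b]
#6=b depends on [5:z]
#7=b depends on [6:b]
#8=x depends on [3:y, 7:b]
#9=z depends on [8:x]
#10=c depends on [3:y, 7:b]
sources: [0:x]
N(rest) = Σ N(rest − s) over sources s of rest; N(one piece) = 1:
  size 1 → [9]=1  [10]=1
  size 2 → [8,9]=1  [9,10]=2
  size 3 → [8,9,10]=3
  size 4 → [3,8,9,10]=3  [7,8,9,10]=3
  size 5 → [3,7,8,9,10]=6  [6,7,8,9,10]=3
  size 6 → [3,6,7,8,9,10]=9  [5,6,7,8,9,10]=3
  size 7 → [3,5,6,7,8,9,10]=12  [4,5,6,7,8,9,10]=3
  size 8 → [3,4,5,6,7,8,9,10]=15
  size 9 → [2,3,4,5,6,7,8,9,10]=15
  first=0(x) contributes 15

15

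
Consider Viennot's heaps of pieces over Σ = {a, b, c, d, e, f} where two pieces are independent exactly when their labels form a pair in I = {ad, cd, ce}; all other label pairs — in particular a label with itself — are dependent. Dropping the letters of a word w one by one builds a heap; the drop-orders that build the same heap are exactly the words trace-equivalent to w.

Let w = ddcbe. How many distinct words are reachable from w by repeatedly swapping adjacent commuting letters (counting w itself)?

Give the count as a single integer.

3

piece 0:d — minimal
piece 1:d rests on {0:d}
piece 2:c — minimal
piece 3:b rests on {1:d, 2:c}
piece 4:e rests on {3:b}
minimal pieces: {0:d, 2:c}
ways to finish when only these pieces remain (= sum over removing one remaining piece with nothing left below it):
  1 left: {4}→1
  2 left: {3,4}→1
  3 left: {1,3,4}→1  {2,3,4}→1
  placing 0:d first → 2 extensions
  placing 2:c first → 1 extensions
total linear extensions = 3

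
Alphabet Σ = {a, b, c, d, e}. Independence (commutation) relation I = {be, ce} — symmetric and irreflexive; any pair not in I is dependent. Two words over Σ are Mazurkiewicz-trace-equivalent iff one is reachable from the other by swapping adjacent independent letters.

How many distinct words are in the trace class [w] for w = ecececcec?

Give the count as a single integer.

126

#0=e has no predecessor
#1=c has no predecessor
#2=e depends on [0:e]
#3=c depends on [1:c]
#4=e depends on [2:e]
#5=c depends on [3:c]
#6=c depends on [5:c]
#7=e depends on [4:e]
#8=c depends on [6:c]
sources: [0:e, 1:c]
N(rest) = Σ N(rest − s) over sources s of rest; N(one piece) = 1:
  size 1 → [7]=1  [8]=1
  size 2 → [4,7]=1  [6,8]=1  [7,8]=2
  size 3 → [2,4,7]=1  [4,7,8]=3  [5,6,8]=1  [6,7,8]=3
  size 4 → [0,2,4,7]=1  [2,4,7,8]=4  [3,5,6,8]=1  [4,6,7,8]=6  [5,6,7,8]=4
  size 5 → [0,2,4,7,8]=5  [1,3,5,6,8]=1  [2,4,6,7,8]=10  [3,5,6,7,8]=5  [4,5,6,7,8]=10
  size 6 → [0,2,4,6,7,8]=15  [1,3,5,6,7,8]=6  [2,4,5,6,7,8]=20  [3,4,5,6,7,8]=15
  size 7 → [0,2,4,5,6,7,8]=35  [1,3,4,5,6,7,8]=21  [2,3,4,5,6,7,8]=35
  first=0(e) contributes 56
  first=1(c) contributes 70
|[w]| = 126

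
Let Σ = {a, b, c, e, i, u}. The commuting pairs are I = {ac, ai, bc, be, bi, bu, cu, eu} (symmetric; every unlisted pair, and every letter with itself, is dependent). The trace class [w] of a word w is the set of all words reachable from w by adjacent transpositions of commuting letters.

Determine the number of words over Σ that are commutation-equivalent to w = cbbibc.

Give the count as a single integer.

20

0(c) covers ∅
1(b) covers ∅
2(b) covers 1:b
3(i) covers 0:c
4(b) covers 2:b
5(c) covers 3:i
floor of heap: 0:c, 1:b
completions by unplaced set U, small U first (add the entries for U minus each lowest piece of U):
  |U|=1: {4}:1  {5}:1
  |U|=2: {2,4}:1  {3,5}:1  {4,5}:2
  |U|=3: {0,3,5}:1  {1,2,4}:1  {2,4,5}:3  {3,4,5}:3
  |U|=4: {0,3,4,5}:4  {1,2,4,5}:4  {2,3,4,5}:6
  start at 0(c): 10
  start at 1(b): 10
sum over floor = 20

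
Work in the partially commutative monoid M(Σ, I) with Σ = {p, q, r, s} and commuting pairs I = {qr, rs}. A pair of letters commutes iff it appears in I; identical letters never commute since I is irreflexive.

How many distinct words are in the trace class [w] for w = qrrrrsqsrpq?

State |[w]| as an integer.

drop 0:q onto floor
drop 1:r onto floor
drop 2:r onto {1:r}
drop 3:r onto {2:r}
drop 4:r onto {3:r}
drop 5:s onto {0:q}
drop 6:q onto {5:s}
drop 7:s onto {6:q}
drop 8:r onto {4:r}
drop 9:p onto {7:s, 8:r}
drop 10:q onto {9:p}
ground layer = {0:q, 1:r}
drop-orders for the pieces not yet dropped (sum over which currently-grounded one goes next):
  1 to go: {10} 1
  2 to go: {9,10} 1
  3 to go: {7,9,10} 1  {8,9,10} 1
  4 to go: {4,8,9,10} 1  {6,7,9,10} 1  {7,8,9,10} 2
  5 to go: {3,4,8,9,10} 1  {4,7,8,9,10} 3  {5,6,7,9,10} 1  {6,7,8,9,10} 3
  6 to go: {0,5,6,7,9,10} 1  {2,3,4,8,9,10} 1  {3,4,7,8,9,10} 4  {4,6,7,8,9,10} 6  {5,6,7,8,9,10} 4
  7 to go: {0,5,6,7,8,9,10} 5  {1,2,3,4,8,9,10} 1  {2,3,4,7,8,9,10} 5  {3,4,6,7,8,9,10} 10  {4,5,6,7,8,9,10} 10
  8 to go: {0,4,5,6,7,8,9,10} 15  {1,2,3,4,7,8,9,10} 6  {2,3,4,6,7,8,9,10} 15  {3,4,5,6,7,8,9,10} 20
  9 to go: {0,3,4,5,6,7,8,9,10} 35  {1,2,3,4,6,7,8,9,10} 21  {2,3,4,5,6,7,8,9,10} 35
  if 0:q drops first: 56 orders
  if 1:r drops first: 70 orders
heap linearizations: 126

126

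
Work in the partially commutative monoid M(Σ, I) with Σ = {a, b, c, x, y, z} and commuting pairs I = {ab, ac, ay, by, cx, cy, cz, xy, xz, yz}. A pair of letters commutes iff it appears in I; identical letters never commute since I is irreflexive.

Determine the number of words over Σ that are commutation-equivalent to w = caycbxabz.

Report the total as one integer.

0(c) covers ∅
1(a) covers ∅
2(y) covers ∅
3(c) covers 0:c
4(b) covers 3:c
5(x) covers 1:a, 4:b
6(a) covers 5:x
7(b) covers 5:x
8(z) covers 6:a, 7:b
floor of heap: 0:c, 1:a, 2:y
completions by unplaced set U, small U first (add the entries for U minus each lowest piece of U):
  |U|=1: {2}:1  {8}:1
  |U|=2: {2,8}:2  {6,8}:1  {7,8}:1
  |U|=3: {2,6,8}:3  {2,7,8}:3  {6,7,8}:2
  |U|=4: {2,6,7,8}:8  {5,6,7,8}:2
  |U|=5: {1,5,6,7,8}:2  {2,5,6,7,8}:10  {4,5,6,7,8}:2
  |U|=6: {1,2,5,6,7,8}:12  {1,4,5,6,7,8}:4  {2,4,5,6,7,8}:12  {3,4,5,6,7,8}:2
  |U|=7: {0,3,4,5,6,7,8}:2  {1,2,4,5,6,7,8}:28  {1,3,4,5,6,7,8}:6  {2,3,4,5,6,7,8}:14
  start at 0(c): 48
  start at 1(a): 16
  start at 2(y): 8
sum over floor = 72

72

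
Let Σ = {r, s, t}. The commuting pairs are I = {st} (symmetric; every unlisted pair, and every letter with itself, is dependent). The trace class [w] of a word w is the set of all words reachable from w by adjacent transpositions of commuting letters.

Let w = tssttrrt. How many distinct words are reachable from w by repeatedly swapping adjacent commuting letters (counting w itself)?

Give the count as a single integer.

10

0(t) covers ∅
1(s) covers ∅
2(s) covers 1:s
3(t) covers 0:t
4(t) covers 3:t
5(r) covers 2:s, 4:t
6(r) covers 5:r
7(t) covers 6:r
floor of heap: 0:t, 1:s
completions by unplaced set U, small U first (add the entries for U minus each lowest piece of U):
  |U|=1: {7}:1
  |U|=2: {6,7}:1
  |U|=3: {5,6,7}:1
  |U|=4: {2,5,6,7}:1  {4,5,6,7}:1
  |U|=5: {1,2,5,6,7}:1  {2,4,5,6,7}:2  {3,4,5,6,7}:1
  |U|=6: {0,3,4,5,6,7}:1  {1,2,4,5,6,7}:3  {2,3,4,5,6,7}:3
  start at 0(t): 6
  start at 1(s): 4
sum over floor = 10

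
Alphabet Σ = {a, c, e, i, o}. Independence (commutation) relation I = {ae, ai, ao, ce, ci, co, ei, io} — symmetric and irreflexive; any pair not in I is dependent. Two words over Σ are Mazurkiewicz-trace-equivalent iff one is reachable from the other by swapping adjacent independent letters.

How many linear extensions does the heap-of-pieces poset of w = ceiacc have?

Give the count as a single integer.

30

piece 0:c — minimal
piece 1:e — minimal
piece 2:i — minimal
piece 3:a rests on {0:c}
piece 4:c rests on {3:a}
piece 5:c rests on {4:c}
minimal pieces: {0:c, 1:e, 2:i}
ways to finish when only these pieces remain (= sum over removing one remaining piece with nothing left below it):
  1 left: {1}→1  {2}→1  {5}→1
  2 left: {1,2}→2  {1,5}→2  {2,5}→2  {4,5}→1
  3 left: {1,2,5}→6  {1,4,5}→3  {2,4,5}→3  {3,4,5}→1
  4 left: {0,3,4,5}→1  {1,2,4,5}→12  {1,3,4,5}→4  {2,3,4,5}→4
  placing 0:c first → 20 extensions
  placing 1:e first → 5 extensions
  placing 2:i first → 5 extensions
total linear extensions = 30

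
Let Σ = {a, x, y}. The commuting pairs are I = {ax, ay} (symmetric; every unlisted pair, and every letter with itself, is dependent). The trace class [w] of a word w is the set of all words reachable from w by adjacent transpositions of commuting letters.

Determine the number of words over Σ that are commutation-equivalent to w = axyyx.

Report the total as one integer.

0(a) covers ∅
1(x) covers ∅
2(y) covers 1:x
3(y) covers 2:y
4(x) covers 3:y
floor of heap: 0:a, 1:x
completions by unplaced set U, small U first (add the entries for U minus each lowest piece of U):
  |U|=1: {0}:1  {4}:1
  |U|=2: {0,4}:2  {3,4}:1
  |U|=3: {0,3,4}:3  {2,3,4}:1
  start at 0(a): 1
  start at 1(x): 4
sum over floor = 5

5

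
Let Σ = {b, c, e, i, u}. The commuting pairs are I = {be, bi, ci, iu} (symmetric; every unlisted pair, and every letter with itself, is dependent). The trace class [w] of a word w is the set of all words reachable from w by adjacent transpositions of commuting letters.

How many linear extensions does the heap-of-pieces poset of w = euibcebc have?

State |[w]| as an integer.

9

piece 0:e — minimal
piece 1:u rests on {0:e}
piece 2:i rests on {0:e}
piece 3:b rests on {1:u}
piece 4:c rests on {3:b}
piece 5:e rests on {2:i, 4:c}
piece 6:b rests on {4:c}
piece 7:c rests on {5:e, 6:b}
minimal pieces: {0:e}
ways to finish when only these pieces remain (= sum over removing one remaining piece with nothing left below it):
  1 left: {7}→1
  2 left: {5,7}→1  {6,7}→1
  3 left: {2,5,7}→1  {5,6,7}→2
  4 left: {2,5,6,7}→3  {4,5,6,7}→2
  5 left: {2,4,5,6,7}→5  {3,4,5,6,7}→2
  6 left: {1,3,4,5,6,7}→2  {2,3,4,5,6,7}→7
  placing 0:e first → 9 extensions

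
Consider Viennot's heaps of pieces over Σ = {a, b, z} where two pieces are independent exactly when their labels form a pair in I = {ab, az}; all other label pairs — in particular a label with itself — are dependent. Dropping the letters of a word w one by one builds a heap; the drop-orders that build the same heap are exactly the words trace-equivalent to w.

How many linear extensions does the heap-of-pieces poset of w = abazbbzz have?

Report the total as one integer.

28

drop 0:a onto floor
drop 1:b onto floor
drop 2:a onto {0:a}
drop 3:z onto {1:b}
drop 4:b onto {3:z}
drop 5:b onto {4:b}
drop 6:z onto {5:b}
drop 7:z onto {6:z}
ground layer = {0:a, 1:b}
drop-orders for the pieces not yet dropped (sum over which currently-grounded one goes next):
  1 to go: {2} 1  {7} 1
  2 to go: {0,2} 1  {2,7} 2  {6,7} 1
  3 to go: {0,2,7} 3  {2,6,7} 3  {5,6,7} 1
  4 to go: {0,2,6,7} 6  {2,5,6,7} 4  {4,5,6,7} 1
  5 to go: {0,2,5,6,7} 10  {2,4,5,6,7} 5  {3,4,5,6,7} 1
  6 to go: {0,2,4,5,6,7} 15  {1,3,4,5,6,7} 1  {2,3,4,5,6,7} 6
  if 0:a drops first: 7 orders
  if 1:b drops first: 21 orders
heap linearizations: 28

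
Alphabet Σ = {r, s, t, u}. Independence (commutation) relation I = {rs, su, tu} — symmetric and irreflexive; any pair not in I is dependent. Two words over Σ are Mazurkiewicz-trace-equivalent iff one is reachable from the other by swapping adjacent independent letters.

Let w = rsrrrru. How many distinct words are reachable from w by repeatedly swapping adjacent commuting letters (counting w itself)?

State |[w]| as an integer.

piece 0:r — minimal
piece 1:s — minimal
piece 2:r rests on {0:r}
piece 3:r rests on {2:r}
piece 4:r rests on {3:r}
piece 5:r rests on {4:r}
piece 6:u rests on {5:r}
minimal pieces: {0:r, 1:s}
ways to finish when only these pieces remain (= sum over removing one remaining piece with nothing left below it):
  1 left: {1}→1  {6}→1
  2 left: {1,6}→2  {5,6}→1
  3 left: {1,5,6}→3  {4,5,6}→1
  4 left: {1,4,5,6}→4  {3,4,5,6}→1
  5 left: {1,3,4,5,6}→5  {2,3,4,5,6}→1
  placing 0:r first → 6 extensions
  placing 1:s first → 1 extensions
total linear extensions = 7

7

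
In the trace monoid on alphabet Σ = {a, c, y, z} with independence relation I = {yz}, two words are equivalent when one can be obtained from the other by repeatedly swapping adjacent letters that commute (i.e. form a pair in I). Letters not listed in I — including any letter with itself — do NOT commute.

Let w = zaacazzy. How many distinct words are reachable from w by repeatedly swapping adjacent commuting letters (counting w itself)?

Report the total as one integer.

3

piece 0:z — minimal
piece 1:a rests on {0:z}
piece 2:a rests on {1:a}
piece 3:c rests on {2:a}
piece 4:a rests on {3:c}
piece 5:z rests on {4:a}
piece 6:z rests on {5:z}
piece 7:y rests on {4:a}
minimal pieces: {0:z}
ways to finish when only these pieces remain (= sum over removing one remaining piece with nothing left below it):
  1 left: {6}→1  {7}→1
  2 left: {5,6}→1  {6,7}→2
  3 left: {5,6,7}→3
  4 left: {4,5,6,7}→3
  5 left: {3,4,5,6,7}→3
  6 left: {2,3,4,5,6,7}→3
  placing 0:z first → 3 extensions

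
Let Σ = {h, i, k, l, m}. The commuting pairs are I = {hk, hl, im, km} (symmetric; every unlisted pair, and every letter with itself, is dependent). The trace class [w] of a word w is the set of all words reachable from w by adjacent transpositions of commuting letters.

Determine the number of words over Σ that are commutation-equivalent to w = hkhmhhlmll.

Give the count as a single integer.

piece 0:h — minimal
piece 1:k — minimal
piece 2:h rests on {0:h}
piece 3:m rests on {2:h}
piece 4:h rests on {3:m}
piece 5:h rests on {4:h}
piece 6:l rests on {1:k, 3:m}
piece 7:m rests on {5:h, 6:l}
piece 8:l rests on {7:m}
piece 9:l rests on {8:l}
minimal pieces: {0:h, 1:k}
ways to finish when only these pieces remain (= sum over removing one remaining piece with nothing left below it):
  1 left: {9}→1
  2 left: {8,9}→1
  3 left: {7,8,9}→1
  4 left: {5,7,8,9}→1  {6,7,8,9}→1
  5 left: {1,6,7,8,9}→1  {4,5,7,8,9}→1  {5,6,7,8,9}→2
  6 left: {1,5,6,7,8,9}→3  {4,5,6,7,8,9}→3
  7 left: {1,4,5,6,7,8,9}→6  {3,4,5,6,7,8,9}→3
  8 left: {1,3,4,5,6,7,8,9}→9  {2,3,4,5,6,7,8,9}→3
  placing 0:h first → 12 extensions
  placing 1:k first → 3 extensions
total linear extensions = 15

15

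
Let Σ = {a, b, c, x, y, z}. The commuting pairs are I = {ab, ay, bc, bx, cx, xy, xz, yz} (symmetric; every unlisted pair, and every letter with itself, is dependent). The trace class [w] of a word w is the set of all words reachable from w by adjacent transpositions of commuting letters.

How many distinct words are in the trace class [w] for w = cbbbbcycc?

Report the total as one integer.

drop 0:c onto floor
drop 1:b onto floor
drop 2:b onto {1:b}
drop 3:b onto {2:b}
drop 4:b onto {3:b}
drop 5:c onto {0:c}
drop 6:y onto {4:b, 5:c}
drop 7:c onto {6:y}
drop 8:c onto {7:c}
ground layer = {0:c, 1:b}
drop-orders for the pieces not yet dropped (sum over which currently-grounded one goes next):
  1 to go: {8} 1
  2 to go: {7,8} 1
  3 to go: {6,7,8} 1
  4 to go: {4,6,7,8} 1  {5,6,7,8} 1
  5 to go: {0,5,6,7,8} 1  {3,4,6,7,8} 1  {4,5,6,7,8} 2
  6 to go: {0,4,5,6,7,8} 3  {2,3,4,6,7,8} 1  {3,4,5,6,7,8} 3
  7 to go: {0,3,4,5,6,7,8} 6  {1,2,3,4,6,7,8} 1  {2,3,4,5,6,7,8} 4
  if 0:c drops first: 5 orders
  if 1:b drops first: 10 orders
heap linearizations: 15

15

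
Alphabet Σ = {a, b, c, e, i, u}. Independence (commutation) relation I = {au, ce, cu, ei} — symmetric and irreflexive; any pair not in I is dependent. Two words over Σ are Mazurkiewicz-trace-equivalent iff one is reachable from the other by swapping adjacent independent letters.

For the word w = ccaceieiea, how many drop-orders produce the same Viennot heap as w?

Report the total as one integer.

piece 0:c — minimal
piece 1:c rests on {0:c}
piece 2:a rests on {1:c}
piece 3:c rests on {2:a}
piece 4:e rests on {2:a}
piece 5:i rests on {3:c}
piece 6:e rests on {4:e}
piece 7:i rests on {5:i}
piece 8:e rests on {6:e}
piece 9:a rests on {7:i, 8:e}
minimal pieces: {0:c}
ways to finish when only these pieces remain (= sum over removing one remaining piece with nothing left below it):
  1 left: {9}→1
  2 left: {7,9}→1  {8,9}→1
  3 left: {5,7,9}→1  {6,8,9}→1  {7,8,9}→2
  4 left: {3,5,7,9}→1  {4,6,8,9}→1  {5,7,8,9}→3  {6,7,8,9}→3
  5 left: {3,5,7,8,9}→4  {4,6,7,8,9}→4  {5,6,7,8,9}→6
  6 left: {3,5,6,7,8,9}→10  {4,5,6,7,8,9}→10
  7 left: {3,4,5,6,7,8,9}→20
  8 left: {2,3,4,5,6,7,8,9}→20
  placing 0:c first → 20 extensions

20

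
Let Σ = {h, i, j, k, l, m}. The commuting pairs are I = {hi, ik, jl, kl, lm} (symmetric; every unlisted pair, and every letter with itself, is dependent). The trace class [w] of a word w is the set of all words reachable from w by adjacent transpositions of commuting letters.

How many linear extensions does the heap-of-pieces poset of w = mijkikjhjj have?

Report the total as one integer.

3

#0=m has no predecessor
#1=i depends on [0:m]
#2=j depends on [1:i]
#3=k depends on [2:j]
#4=i depends on [2:j]
#5=k depends on [3:k]
#6=j depends on [4:i, 5:k]
#7=h depends on [6:j]
#8=j depends on [7:h]
#9=j depends on [8:j]
sources: [0:m]
N(rest) = Σ N(rest − s) over sources s of rest; N(one piece) = 1:
  size 1 → [9]=1
  size 2 → [8,9]=1
  size 3 → [7,8,9]=1
  size 4 → [6,7,8,9]=1
  size 5 → [4,6,7,8,9]=1  [5,6,7,8,9]=1
  size 6 → [3,5,6,7,8,9]=1  [4,5,6,7,8,9]=2
  size 7 → [3,4,5,6,7,8,9]=3
  size 8 → [2,3,4,5,6,7,8,9]=3
  first=0(m) contributes 3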